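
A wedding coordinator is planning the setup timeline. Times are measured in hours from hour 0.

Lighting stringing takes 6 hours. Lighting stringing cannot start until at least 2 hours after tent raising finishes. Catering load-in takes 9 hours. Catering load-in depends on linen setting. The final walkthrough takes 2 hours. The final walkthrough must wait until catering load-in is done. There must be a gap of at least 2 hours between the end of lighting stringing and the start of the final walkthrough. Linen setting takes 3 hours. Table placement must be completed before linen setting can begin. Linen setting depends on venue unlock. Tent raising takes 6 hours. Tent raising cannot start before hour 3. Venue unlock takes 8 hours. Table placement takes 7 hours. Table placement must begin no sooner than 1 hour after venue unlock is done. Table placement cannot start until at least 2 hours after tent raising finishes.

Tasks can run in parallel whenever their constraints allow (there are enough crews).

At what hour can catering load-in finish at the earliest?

After its own release at hour 3, tent raising can start at hour 3 and finishes at hour 9.
Venue unlock has no prerequisites, so it starts at hour 0 and finishes at hour 8.
Table placement cannot start until venue unlock (finishes hour 8, plus 1-hour gap → hour 9); tent raising (finishes hour 9, plus 2-hour gap → hour 11). The controlling bound is hour 11, so table placement finishes at 11 + 7 = hour 18.
Linen setting cannot start until table placement (finishes hour 18); venue unlock (finishes hour 8). The controlling bound is hour 18, so linen setting finishes at 18 + 3 = hour 21.
After linen setting (finishes hour 21), catering load-in can start at hour 21 and finishes at hour 30.

30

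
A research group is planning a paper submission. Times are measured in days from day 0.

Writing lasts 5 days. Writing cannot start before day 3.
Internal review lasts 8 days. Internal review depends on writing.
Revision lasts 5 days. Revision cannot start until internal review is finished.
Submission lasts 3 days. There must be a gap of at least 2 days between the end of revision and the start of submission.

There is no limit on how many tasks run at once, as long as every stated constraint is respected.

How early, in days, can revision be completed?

After its own release at day 3, writing can start at day 3 and finishes at day 8.
Internal review cannot begin until writing (finishes day 8). It runs from day 8 to 8 + 8 = day 16.
Revision cannot begin until internal review (finishes day 16). It runs from day 16 to 16 + 5 = day 21.

21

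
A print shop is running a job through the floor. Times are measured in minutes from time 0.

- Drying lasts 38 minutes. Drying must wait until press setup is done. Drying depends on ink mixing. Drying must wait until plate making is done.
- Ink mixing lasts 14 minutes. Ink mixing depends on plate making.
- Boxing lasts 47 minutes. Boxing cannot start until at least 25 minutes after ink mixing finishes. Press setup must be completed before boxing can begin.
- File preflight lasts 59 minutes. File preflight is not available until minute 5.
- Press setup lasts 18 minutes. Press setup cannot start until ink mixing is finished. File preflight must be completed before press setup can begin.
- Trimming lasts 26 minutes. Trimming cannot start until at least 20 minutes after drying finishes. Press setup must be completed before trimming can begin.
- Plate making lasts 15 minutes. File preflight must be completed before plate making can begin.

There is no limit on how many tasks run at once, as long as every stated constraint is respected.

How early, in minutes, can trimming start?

File preflight cannot begin until its own release at minute 5. It runs from minute 5 to 5 + 59 = minute 64.
Plate making waits on file preflight (finishes minute 64), so it starts at minute 64 and finishes at 64 + 15 = minute 79.
Ink mixing waits on plate making (finishes minute 79), so it starts at minute 79 and finishes at 79 + 14 = minute 93.
Press setup cannot start until ink mixing (finishes minute 93); file preflight (finishes minute 64). The controlling bound is minute 93, so press setup finishes at 93 + 18 = minute 111.
Drying needs all of press setup (finishes minute 111); ink mixing (finishes minute 93); plate making (finishes minute 79). That puts its earliest start at minute 111; it finishes at 111 + 38 = minute 149.
Trimming waits on drying (finishes minute 149, plus 20-minute gap → minute 169); press setup (finishes minute 111). The latest of these is minute 169, which is the earliest trimming can start.

169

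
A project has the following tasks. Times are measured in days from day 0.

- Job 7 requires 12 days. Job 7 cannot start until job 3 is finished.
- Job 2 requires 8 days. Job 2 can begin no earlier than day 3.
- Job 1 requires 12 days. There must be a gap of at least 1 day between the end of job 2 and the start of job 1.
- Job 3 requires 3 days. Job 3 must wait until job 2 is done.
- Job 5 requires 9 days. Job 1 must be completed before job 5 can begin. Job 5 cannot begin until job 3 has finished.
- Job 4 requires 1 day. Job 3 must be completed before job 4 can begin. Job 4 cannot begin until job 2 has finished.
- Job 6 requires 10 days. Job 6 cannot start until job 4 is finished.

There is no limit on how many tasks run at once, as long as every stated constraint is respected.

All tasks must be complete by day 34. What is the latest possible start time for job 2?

Nothing follows job 5; the deadline of day 34 is its only limit. It must start by 34 − 9 = day 25.
Job 1 feeds into job 5 (must start by day 25); so job 1 must finish by day 25 and therefore start by day 13.
Job 6 must finish by day 34; it takes 10 days, so it must start by 34 − 10 = day 24.
Job 4 feeds into job 6 (must start by day 24); so job 4 must finish by day 24 and therefore start by day 23.
Job 7 has no dependents, so it just needs to finish by day 34. Starting by 34 − 12 = day 22 achieves that.
Job 3 must finish in time for job 4 (must start by day 23); job 5 (must start by day 25); job 7 (must start by day 22). The tightest is day 22, so job 3 must start by 22 − 3 = day 19.
Job 2 must finish in time for job 1 (must start by day 13, minus 1-day gap → day 12); job 3 (must start by day 19); job 4 (must start by day 23). The tightest is day 12, so job 2 must start by 12 − 8 = day 4.

4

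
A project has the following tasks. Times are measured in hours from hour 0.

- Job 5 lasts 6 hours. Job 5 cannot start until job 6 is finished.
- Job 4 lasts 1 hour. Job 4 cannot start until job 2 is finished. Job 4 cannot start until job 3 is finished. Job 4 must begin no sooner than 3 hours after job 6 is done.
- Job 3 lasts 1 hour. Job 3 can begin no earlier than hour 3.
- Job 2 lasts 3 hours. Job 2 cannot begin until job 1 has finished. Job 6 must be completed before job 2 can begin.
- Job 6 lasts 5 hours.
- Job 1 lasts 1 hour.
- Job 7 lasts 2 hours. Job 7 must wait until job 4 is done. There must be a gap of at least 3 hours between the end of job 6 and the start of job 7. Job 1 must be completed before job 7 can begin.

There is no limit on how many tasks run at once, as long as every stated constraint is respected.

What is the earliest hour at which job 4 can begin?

Nothing blocks job 6, so it runs from hour 0 to hour 5.
After its own release at hour 3, job 3 can start at hour 3 and finishes at hour 4.
Job 1 can start immediately at hour 0; it finishes at hour 1.
Job 2 cannot start until job 1 (finishes hour 1); job 6 (finishes hour 5). The controlling bound is hour 5, so job 2 finishes at 5 + 3 = hour 8.
Job 4 waits on job 2 (finishes hour 8); job 3 (finishes hour 4); job 6 (finishes hour 5, plus 3-hour gap → hour 8). The latest of these is hour 8, which is the earliest job 4 can start.

8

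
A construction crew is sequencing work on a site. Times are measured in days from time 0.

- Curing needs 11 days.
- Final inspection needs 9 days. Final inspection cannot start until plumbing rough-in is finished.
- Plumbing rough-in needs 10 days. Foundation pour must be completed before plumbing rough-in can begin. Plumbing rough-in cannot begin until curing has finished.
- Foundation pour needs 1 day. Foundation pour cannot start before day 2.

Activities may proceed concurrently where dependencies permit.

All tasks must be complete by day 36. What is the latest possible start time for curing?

To finish by day 36, final inspection (duration 9) must start no later than day 27.
Since final inspection (must start by day 27) depends on it, plumbing rough-in must finish by day 27. Backing off its 10-day duration gives a latest start of day 17.
Since plumbing rough-in (must start by day 17) depends on it, curing must finish by day 17. Backing off its 11-day duration gives a latest start of day 6.

6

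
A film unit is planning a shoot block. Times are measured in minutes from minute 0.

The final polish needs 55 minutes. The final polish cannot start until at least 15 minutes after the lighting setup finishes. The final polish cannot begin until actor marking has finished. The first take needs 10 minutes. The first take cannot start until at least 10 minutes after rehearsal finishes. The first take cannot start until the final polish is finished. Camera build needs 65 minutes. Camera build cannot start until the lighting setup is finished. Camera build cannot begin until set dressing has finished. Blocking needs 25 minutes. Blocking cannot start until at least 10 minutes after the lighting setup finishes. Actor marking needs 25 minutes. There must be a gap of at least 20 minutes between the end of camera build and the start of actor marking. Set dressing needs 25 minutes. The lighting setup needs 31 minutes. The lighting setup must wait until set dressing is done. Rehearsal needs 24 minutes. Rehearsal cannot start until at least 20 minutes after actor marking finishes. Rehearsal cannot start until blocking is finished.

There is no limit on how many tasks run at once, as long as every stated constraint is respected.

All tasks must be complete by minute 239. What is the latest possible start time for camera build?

64

Nothing follows the first take; the deadline of minute 239 is its only limit. It must start by 239 − 10 = minute 229.
Rehearsal has to be done before the first take (must start by minute 229, minus 10-minute gap → minute 219). That means finishing by minute 219, i.e. starting by 219 − 24 = minute 195.
Since the first take (must start by minute 229) depends on it, the final polish must finish by minute 229. Backing off its 55-minute duration gives a latest start of minute 174.
For actor marking: rehearsal (must start by minute 195, minus 20-minute gap → minute 175); the final polish (must start by minute 174). The most restrictive is minute 174; with a 25-minute duration, actor marking must start by minute 149.
Camera build has to be done before actor marking (must start by minute 149, minus 20-minute gap → minute 129). That means finishing by minute 129, i.e. starting by 129 − 65 = minute 64.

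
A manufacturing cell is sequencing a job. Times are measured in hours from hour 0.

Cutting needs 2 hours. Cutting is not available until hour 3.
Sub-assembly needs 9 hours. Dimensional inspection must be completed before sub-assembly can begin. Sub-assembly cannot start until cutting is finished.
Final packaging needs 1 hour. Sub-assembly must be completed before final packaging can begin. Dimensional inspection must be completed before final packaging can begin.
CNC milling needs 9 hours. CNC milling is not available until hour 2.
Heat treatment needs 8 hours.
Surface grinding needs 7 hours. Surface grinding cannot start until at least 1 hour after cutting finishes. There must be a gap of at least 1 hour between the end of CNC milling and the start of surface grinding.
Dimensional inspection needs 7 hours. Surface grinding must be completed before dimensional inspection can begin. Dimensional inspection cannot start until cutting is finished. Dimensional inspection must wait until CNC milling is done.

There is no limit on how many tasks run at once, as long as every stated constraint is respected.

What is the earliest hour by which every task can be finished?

Nothing blocks heat treatment, so it runs from hour 0 to hour 8.
CNC milling waits on its own release at hour 2, so it starts at hour 2 and finishes at 2 + 9 = hour 11.
Cutting cannot begin until its own release at hour 3. It runs from hour 3 to 3 + 2 = hour 5.
Surface grinding has to wait for cutting (finishes hour 5, plus 1-hour gap → hour 6); CNC milling (finishes hour 11, plus 1-hour gap → hour 12). The latest of these is hour 12, so surface grinding runs hour 12 to 12 + 7 = hour 19.
For dimensional inspection: surface grinding (finishes hour 19); cutting (finishes hour 5); CNC milling (finishes hour 11). Taking the maximum gives a start of hour 19, and it finishes at 19 + 7 = hour 26.
Sub-assembly cannot start until dimensional inspection (finishes hour 26); cutting (finishes hour 5). The controlling bound is hour 26, so sub-assembly finishes at 26 + 9 = hour 35.
Final packaging cannot start until sub-assembly (finishes hour 35); dimensional inspection (finishes hour 26). The controlling bound is hour 35, so final packaging finishes at 35 + 1 = hour 36.
All tasks are finished once the last one completes. Finish times: Cutting at 5, CNC milling at 11, Heat treatment at 8, Surface grinding at 19, Dimensional inspection at 26, Sub-assembly at 35, Final packaging at 36. The latest is hour 36.

36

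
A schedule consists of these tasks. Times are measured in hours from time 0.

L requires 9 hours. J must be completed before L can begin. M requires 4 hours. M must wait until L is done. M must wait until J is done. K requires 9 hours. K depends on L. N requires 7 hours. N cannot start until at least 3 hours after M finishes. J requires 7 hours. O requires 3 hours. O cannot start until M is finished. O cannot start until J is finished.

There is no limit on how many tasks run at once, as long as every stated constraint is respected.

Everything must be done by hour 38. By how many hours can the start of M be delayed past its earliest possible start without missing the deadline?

J has no prerequisites, so it starts at hour 0 and finishes at hour 7.
L cannot begin until J (finishes hour 7). It runs from hour 7 to 7 + 9 = hour 16.
M has to wait for L (finishes hour 16); J (finishes hour 7). The latest of these is hour 16, so M runs hour 16 to 16 + 4 = hour 20.

Working backward from the deadline:
To finish by hour 38, N (duration 7) must start no later than hour 31.
O has no dependents, so it just needs to finish by hour 38. Starting by 38 − 3 = hour 35 achieves that.
For M: N (must start by hour 31, minus 3-hour gap → hour 28); O (must start by hour 35). The most restrictive is hour 28; with a 4-hour duration, M must start by hour 24.
So M can start as early as hour 16 and as late as hour 24, giving 24 − 16 = 8 hours of slack.

8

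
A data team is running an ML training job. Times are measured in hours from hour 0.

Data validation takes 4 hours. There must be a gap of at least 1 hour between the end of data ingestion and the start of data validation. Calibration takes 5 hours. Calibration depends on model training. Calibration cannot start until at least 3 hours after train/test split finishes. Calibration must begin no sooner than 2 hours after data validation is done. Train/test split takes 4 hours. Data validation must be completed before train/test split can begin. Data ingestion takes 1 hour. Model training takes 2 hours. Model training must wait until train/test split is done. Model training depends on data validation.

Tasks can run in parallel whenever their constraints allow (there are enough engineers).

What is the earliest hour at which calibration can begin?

Data ingestion can start immediately at hour 0; it finishes at hour 1.
After data ingestion (finishes hour 1, plus 1-hour gap → hour 2), data validation can start at hour 2 and finishes at hour 6.
Train/test split cannot begin until data validation (finishes hour 6). It runs from hour 6 to 6 + 4 = hour 10.
For model training: train/test split (finishes hour 10); data validation (finishes hour 6). Taking the maximum gives a start of hour 10, and it finishes at 10 + 2 = hour 12.
Calibration waits on model training (finishes hour 12); train/test split (finishes hour 10, plus 3-hour gap → hour 13); data validation (finishes hour 6, plus 2-hour gap → hour 8). The latest of these is hour 13, which is the earliest calibration can start.

13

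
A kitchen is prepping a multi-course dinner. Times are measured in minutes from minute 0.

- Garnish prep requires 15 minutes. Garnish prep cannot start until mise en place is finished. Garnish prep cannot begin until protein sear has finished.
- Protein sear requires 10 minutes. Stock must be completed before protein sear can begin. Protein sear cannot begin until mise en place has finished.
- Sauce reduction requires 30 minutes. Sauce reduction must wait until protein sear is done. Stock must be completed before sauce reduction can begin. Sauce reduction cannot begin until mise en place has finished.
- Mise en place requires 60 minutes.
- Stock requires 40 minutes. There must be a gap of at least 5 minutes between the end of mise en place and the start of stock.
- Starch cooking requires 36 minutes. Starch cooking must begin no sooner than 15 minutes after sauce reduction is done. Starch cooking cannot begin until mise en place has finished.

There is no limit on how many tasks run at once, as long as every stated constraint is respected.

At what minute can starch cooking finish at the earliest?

Nothing blocks mise en place, so it runs from minute 0 to minute 60.
Stock cannot begin until mise en place (finishes minute 60, plus 5-minute gap → minute 65). It runs from minute 65 to 65 + 40 = minute 105.
Protein sear needs all of stock (finishes minute 105); mise en place (finishes minute 60). That puts its earliest start at minute 105; it finishes at 105 + 10 = minute 115.
Sauce reduction has to wait for protein sear (finishes minute 115); stock (finishes minute 105); mise en place (finishes minute 60). The latest of these is minute 115, so sauce reduction runs minute 115 to 115 + 30 = minute 145.
Starch cooking cannot start until sauce reduction (finishes minute 145, plus 15-minute gap → minute 160); mise en place (finishes minute 60). The controlling bound is minute 160, so starch cooking finishes at 160 + 36 = minute 196.

196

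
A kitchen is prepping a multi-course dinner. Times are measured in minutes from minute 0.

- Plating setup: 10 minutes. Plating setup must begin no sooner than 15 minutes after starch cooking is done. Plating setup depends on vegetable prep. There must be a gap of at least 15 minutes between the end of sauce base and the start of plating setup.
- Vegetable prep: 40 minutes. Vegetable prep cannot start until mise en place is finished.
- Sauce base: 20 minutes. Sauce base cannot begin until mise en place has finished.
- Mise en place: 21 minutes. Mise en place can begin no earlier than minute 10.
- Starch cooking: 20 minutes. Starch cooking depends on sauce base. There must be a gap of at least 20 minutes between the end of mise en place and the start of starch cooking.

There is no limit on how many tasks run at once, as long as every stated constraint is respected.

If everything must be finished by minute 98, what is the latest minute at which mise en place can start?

12

To finish by minute 98, plating setup (duration 10) must start no later than minute 88.
Starch cooking must finish before plating setup (must start by minute 88, minus 15-minute gap → minute 73). With a 20-minute duration, starch cooking must start by 73 − 20 = minute 53.
Sauce base must finish in time for starch cooking (must start by minute 53); plating setup (must start by minute 88, minus 15-minute gap → minute 73). The tightest is minute 53, so sauce base must start by 53 − 20 = minute 33.
Vegetable prep feeds into plating setup (must start by minute 88); so vegetable prep must finish by minute 88 and therefore start by minute 48.
For mise en place: sauce base (must start by minute 33); vegetable prep (must start by minute 48); starch cooking (must start by minute 53, minus 20-minute gap → minute 33). The most restrictive is minute 33; with a 21-minute duration, mise en place must start by minute 12.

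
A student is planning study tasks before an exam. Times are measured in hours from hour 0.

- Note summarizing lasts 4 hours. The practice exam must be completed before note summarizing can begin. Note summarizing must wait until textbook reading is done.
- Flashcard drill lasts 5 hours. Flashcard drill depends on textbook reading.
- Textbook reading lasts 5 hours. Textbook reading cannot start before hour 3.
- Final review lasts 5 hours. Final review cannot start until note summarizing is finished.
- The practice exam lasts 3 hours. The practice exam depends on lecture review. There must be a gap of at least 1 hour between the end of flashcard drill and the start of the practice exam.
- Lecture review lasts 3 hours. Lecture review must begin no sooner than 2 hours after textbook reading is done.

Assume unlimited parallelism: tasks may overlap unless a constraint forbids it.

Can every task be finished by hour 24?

No

After its own release at hour 3, textbook reading can start at hour 3 and finishes at hour 8.
After textbook reading (finishes hour 8), flashcard drill can start at hour 8 and finishes at hour 13.
After textbook reading (finishes hour 8, plus 2-hour gap → hour 10), lecture review can start at hour 10 and finishes at hour 13.
The practice exam needs all of lecture review (finishes hour 13); flashcard drill (finishes hour 13, plus 1-hour gap → hour 14). That puts its earliest start at hour 14; it finishes at 14 + 3 = hour 17.
Note summarizing needs all of the practice exam (finishes hour 17); textbook reading (finishes hour 8). That puts its earliest start at hour 17; it finishes at 17 + 4 = hour 21.
Final review waits on note summarizing (finishes hour 21), so it starts at hour 21 and finishes at 21 + 5 = hour 26.
The earliest everything can be done is hour 26, which is after the deadline of 24, so it is not possible.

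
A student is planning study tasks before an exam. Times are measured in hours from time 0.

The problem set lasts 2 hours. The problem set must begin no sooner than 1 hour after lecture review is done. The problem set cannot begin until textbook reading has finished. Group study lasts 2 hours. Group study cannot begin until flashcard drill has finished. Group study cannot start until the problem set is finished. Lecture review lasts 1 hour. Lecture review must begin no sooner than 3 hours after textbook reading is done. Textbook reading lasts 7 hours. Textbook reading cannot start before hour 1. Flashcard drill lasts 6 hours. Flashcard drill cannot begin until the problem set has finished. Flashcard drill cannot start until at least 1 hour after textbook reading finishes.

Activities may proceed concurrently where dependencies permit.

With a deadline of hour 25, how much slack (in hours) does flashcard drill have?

2

Textbook reading waits on its own release at hour 1, so it starts at hour 1 and finishes at 1 + 7 = hour 8.
After textbook reading (finishes hour 8, plus 3-hour gap → hour 11), lecture review can start at hour 11 and finishes at hour 12.
The problem set has to wait for lecture review (finishes hour 12, plus 1-hour gap → hour 13); textbook reading (finishes hour 8). The latest of these is hour 13, so the problem set runs hour 13 to 13 + 2 = hour 15.
For flashcard drill: the problem set (finishes hour 15); textbook reading (finishes hour 8, plus 1-hour gap → hour 9). Taking the maximum gives a start of hour 15, and it finishes at 15 + 6 = hour 21.

Working backward from the deadline:
To finish by hour 25, group study (duration 2) must start no later than hour 23.
Since group study (must start by hour 23) depends on it, flashcard drill must finish by hour 23. Backing off its 6-hour duration gives a latest start of hour 17.
So flashcard drill can start as early as hour 15 and as late as hour 17, giving 17 − 15 = 2 hours of slack.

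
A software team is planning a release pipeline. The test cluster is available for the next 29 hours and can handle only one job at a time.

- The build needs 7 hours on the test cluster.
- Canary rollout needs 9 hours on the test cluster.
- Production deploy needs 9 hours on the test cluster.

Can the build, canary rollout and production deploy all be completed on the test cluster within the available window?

Running back to back, the jobs need 7 + 9 + 9 = 25 hours on the test cluster.
Since 25 ≤ 29, they fit within the window.

Yes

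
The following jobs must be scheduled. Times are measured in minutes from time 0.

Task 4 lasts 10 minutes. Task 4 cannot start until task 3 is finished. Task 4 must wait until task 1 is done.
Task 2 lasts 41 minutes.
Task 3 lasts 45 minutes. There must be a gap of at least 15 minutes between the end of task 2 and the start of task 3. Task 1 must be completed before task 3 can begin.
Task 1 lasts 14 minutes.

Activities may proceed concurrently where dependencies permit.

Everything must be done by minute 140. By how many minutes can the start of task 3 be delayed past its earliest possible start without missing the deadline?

29

Task 2 can start immediately at minute 0; it finishes at minute 41.
Task 1 has no prerequisites, so it starts at minute 0 and finishes at minute 14.
Task 3 needs all of task 2 (finishes minute 41, plus 15-minute gap → minute 56); task 1 (finishes minute 14). That puts its earliest start at minute 56; it finishes at 56 + 45 = minute 101.

Working backward from the deadline:
Task 4 has no dependents, so it just needs to finish by minute 140. Starting by 140 − 10 = minute 130 achieves that.
Since task 4 (must start by minute 130) depends on it, task 3 must finish by minute 130. Backing off its 45-minute duration gives a latest start of minute 85.
So task 3 can start as early as minute 56 and as late as minute 85, giving 85 − 56 = 29 minutes of slack.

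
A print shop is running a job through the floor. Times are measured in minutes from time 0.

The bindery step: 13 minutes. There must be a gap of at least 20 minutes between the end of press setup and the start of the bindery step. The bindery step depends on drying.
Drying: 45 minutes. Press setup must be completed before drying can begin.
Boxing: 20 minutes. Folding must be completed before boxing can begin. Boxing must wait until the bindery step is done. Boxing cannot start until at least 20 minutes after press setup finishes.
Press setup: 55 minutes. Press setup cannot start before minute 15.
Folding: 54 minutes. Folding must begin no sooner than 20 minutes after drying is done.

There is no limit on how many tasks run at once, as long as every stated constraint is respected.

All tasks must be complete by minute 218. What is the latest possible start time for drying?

79

Boxing must finish by minute 218; it takes 20 minutes, so it must start by 218 − 20 = minute 198.
Folding must finish before boxing (must start by minute 198). With a 54-minute duration, folding must start by 198 − 54 = minute 144.
The bindery step must finish before boxing (must start by minute 198). With a 13-minute duration, the bindery step must start by 198 − 13 = minute 185.
Drying has several dependents: folding (must start by minute 144, minus 20-minute gap → minute 124); the bindery step (must start by minute 185). The earliest of those limits is minute 124, so drying must start by 124 − 45 = minute 79.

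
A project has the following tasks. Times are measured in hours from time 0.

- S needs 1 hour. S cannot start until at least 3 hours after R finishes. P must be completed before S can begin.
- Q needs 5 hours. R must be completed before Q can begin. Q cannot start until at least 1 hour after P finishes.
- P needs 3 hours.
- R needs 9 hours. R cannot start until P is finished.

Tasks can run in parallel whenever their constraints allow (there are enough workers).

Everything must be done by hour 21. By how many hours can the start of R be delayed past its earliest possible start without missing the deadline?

4

P has no prerequisites, so it starts at hour 0 and finishes at hour 3.
R waits on P (finishes hour 3), so it starts at hour 3 and finishes at 3 + 9 = hour 12.

Working backward from the deadline:
Q has no dependents, so it just needs to finish by hour 21. Starting by 21 − 5 = hour 16 achieves that.
S has no dependents, so it just needs to finish by hour 21. Starting by 21 − 1 = hour 20 achieves that.
R feeds Q (must start by hour 16); S (must start by hour 20, minus 3-hour gap → hour 17). Taking the minimum, R must finish by hour 16 and start by 16 − 9 = hour 7.
So R can start as early as hour 3 and as late as hour 7, giving 7 − 3 = 4 hours of slack.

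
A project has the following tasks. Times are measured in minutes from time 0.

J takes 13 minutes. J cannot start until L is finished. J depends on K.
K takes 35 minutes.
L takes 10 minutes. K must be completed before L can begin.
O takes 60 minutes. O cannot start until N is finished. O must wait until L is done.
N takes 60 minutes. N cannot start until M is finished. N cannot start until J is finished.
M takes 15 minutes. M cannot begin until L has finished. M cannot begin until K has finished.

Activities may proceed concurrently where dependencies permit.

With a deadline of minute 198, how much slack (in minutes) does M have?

18

K has no prerequisites, so it starts at minute 0 and finishes at minute 35.
L waits on K (finishes minute 35), so it starts at minute 35 and finishes at 35 + 10 = minute 45.
M needs all of L (finishes minute 45); K (finishes minute 35). That puts its earliest start at minute 45; it finishes at 45 + 15 = minute 60.

Working backward from the deadline:
Nothing follows O; the deadline of minute 198 is its only limit. It must start by 198 − 60 = minute 138.
Since O (must start by minute 138) depends on it, N must finish by minute 138. Backing off its 60-minute duration gives a latest start of minute 78.
M has to be done before N (must start by minute 78). That means finishing by minute 78, i.e. starting by 78 − 15 = minute 63.
So M can start as early as minute 45 and as late as minute 63, giving 63 − 45 = 18 minutes of slack.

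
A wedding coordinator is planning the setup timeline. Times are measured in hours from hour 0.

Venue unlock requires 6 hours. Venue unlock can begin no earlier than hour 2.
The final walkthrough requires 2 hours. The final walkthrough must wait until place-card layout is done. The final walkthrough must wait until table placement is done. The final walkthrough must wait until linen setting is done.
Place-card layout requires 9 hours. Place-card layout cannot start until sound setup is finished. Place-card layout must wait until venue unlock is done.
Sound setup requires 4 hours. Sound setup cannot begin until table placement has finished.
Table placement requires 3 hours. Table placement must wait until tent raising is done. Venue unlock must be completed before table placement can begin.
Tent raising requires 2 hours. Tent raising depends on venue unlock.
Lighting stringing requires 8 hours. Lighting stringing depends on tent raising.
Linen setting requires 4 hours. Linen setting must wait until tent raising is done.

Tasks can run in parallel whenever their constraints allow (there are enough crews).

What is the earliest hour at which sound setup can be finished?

Venue unlock cannot begin until its own release at hour 2. It runs from hour 2 to 2 + 6 = hour 8.
Tent raising waits on venue unlock (finishes hour 8), so it starts at hour 8 and finishes at 8 + 2 = hour 10.
Table placement cannot start until tent raising (finishes hour 10); venue unlock (finishes hour 8). The controlling bound is hour 10, so table placement finishes at 10 + 3 = hour 13.
After table placement (finishes hour 13), sound setup can start at hour 13 and finishes at hour 17.

17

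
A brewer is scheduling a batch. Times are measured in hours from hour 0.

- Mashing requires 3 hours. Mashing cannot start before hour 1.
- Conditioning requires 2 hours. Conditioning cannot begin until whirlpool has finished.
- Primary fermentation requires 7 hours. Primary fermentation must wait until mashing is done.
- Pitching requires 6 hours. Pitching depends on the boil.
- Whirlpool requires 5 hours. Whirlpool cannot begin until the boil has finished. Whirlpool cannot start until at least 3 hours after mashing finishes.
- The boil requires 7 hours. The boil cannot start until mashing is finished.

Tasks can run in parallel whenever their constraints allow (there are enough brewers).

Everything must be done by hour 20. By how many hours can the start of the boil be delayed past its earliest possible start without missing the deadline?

2

Mashing cannot begin until its own release at hour 1. It runs from hour 1 to 1 + 3 = hour 4.
The boil cannot begin until mashing (finishes hour 4). It runs from hour 4 to 4 + 7 = hour 11.

Working backward from the deadline:
Nothing follows conditioning; the deadline of hour 20 is its only limit. It must start by 20 − 2 = hour 18.
Since conditioning (must start by hour 18) depends on it, whirlpool must finish by hour 18. Backing off its 5-hour duration gives a latest start of hour 13.
Pitching has no dependents, so it just needs to finish by hour 20. Starting by 20 − 6 = hour 14 achieves that.
The boil must finish in time for whirlpool (must start by hour 13); pitching (must start by hour 14). The tightest is hour 13, so the boil must start by 13 − 7 = hour 6.
So the boil can start as early as hour 4 and as late as hour 6, giving 6 − 4 = 2 hours of slack.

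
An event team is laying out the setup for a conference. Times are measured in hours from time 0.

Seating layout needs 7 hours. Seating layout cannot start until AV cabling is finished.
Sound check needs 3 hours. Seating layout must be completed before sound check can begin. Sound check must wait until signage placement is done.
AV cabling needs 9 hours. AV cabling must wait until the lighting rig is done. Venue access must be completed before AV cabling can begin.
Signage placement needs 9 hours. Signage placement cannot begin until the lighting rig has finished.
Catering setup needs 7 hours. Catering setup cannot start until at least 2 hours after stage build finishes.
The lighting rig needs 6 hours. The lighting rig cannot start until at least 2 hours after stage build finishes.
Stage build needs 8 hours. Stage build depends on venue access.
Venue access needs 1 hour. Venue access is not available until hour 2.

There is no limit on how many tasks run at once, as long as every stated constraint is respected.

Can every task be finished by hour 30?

No

After its own release at hour 2, venue access can start at hour 2 and finishes at hour 3.
After venue access (finishes hour 3), stage build can start at hour 3 and finishes at hour 11.
Catering setup cannot begin until stage build (finishes hour 11, plus 2-hour gap → hour 13). It runs from hour 13 to 13 + 7 = hour 20.
The lighting rig waits on stage build (finishes hour 11, plus 2-hour gap → hour 13), so it starts at hour 13 and finishes at 13 + 6 = hour 19.
Signage placement waits on the lighting rig (finishes hour 19), so it starts at hour 19 and finishes at 19 + 9 = hour 28.
AV cabling cannot start until the lighting rig (finishes hour 19); venue access (finishes hour 3). The controlling bound is hour 19, so AV cabling finishes at 19 + 9 = hour 28.
Seating layout waits on AV cabling (finishes hour 28), so it starts at hour 28 and finishes at 28 + 7 = hour 35.
For sound check: seating layout (finishes hour 35); signage placement (finishes hour 28). Taking the maximum gives a start of hour 35, and it finishes at 35 + 3 = hour 38.
The earliest everything can be done is hour 38, which is after the deadline of 30, so it is not possible.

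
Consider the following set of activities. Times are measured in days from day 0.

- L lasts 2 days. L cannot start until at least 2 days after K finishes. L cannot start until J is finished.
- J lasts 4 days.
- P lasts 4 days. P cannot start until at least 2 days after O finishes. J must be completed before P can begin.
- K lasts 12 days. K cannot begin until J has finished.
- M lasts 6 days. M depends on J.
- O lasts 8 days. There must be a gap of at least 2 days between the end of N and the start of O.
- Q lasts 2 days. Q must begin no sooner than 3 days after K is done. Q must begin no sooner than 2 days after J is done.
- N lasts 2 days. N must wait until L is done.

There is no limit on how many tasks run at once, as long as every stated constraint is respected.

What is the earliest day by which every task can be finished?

38

J has no prerequisites, so it starts at day 0 and finishes at day 4.
After J (finishes day 4), M can start at day 4 and finishes at day 10.
K waits on J (finishes day 4), so it starts at day 4 and finishes at 4 + 12 = day 16.
Q has to wait for K (finishes day 16, plus 3-day gap → day 19); J (finishes day 4, plus 2-day gap → day 6). The latest of these is day 19, so Q runs day 19 to 19 + 2 = day 21.
L needs all of K (finishes day 16, plus 2-day gap → day 18); J (finishes day 4). That puts its earliest start at day 18; it finishes at 18 + 2 = day 20.
N waits on L (finishes day 20), so it starts at day 20 and finishes at 20 + 2 = day 22.
O cannot begin until N (finishes day 22, plus 2-day gap → day 24). It runs from day 24 to 24 + 8 = day 32.
P needs all of O (finishes day 32, plus 2-day gap → day 34); J (finishes day 4). That puts its earliest start at day 34; it finishes at 34 + 4 = day 38.
All tasks are finished once the last one completes. Finish times: J at 4, K at 16, L at 20, M at 10, N at 22, O at 32, P at 38, Q at 21. The latest is day 38.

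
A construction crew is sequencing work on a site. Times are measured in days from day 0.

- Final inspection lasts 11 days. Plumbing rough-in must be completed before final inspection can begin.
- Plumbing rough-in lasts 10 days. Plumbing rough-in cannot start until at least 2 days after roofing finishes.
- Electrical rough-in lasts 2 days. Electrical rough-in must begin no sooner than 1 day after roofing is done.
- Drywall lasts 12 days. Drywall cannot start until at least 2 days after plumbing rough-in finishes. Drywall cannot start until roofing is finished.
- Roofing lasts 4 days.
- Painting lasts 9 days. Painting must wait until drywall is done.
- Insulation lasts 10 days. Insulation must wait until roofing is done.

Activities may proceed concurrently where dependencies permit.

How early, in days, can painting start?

Roofing has no prerequisites, so it starts at day 0 and finishes at day 4.
Plumbing rough-in waits on roofing (finishes day 4, plus 2-day gap → day 6), so it starts at day 6 and finishes at 6 + 10 = day 16.
Drywall has to wait for plumbing rough-in (finishes day 16, plus 2-day gap → day 18); roofing (finishes day 4). The latest of these is day 18, so drywall runs day 18 to 18 + 12 = day 30.
Painting waits on drywall (finishes day 30), so the earliest it can start is day 30.

30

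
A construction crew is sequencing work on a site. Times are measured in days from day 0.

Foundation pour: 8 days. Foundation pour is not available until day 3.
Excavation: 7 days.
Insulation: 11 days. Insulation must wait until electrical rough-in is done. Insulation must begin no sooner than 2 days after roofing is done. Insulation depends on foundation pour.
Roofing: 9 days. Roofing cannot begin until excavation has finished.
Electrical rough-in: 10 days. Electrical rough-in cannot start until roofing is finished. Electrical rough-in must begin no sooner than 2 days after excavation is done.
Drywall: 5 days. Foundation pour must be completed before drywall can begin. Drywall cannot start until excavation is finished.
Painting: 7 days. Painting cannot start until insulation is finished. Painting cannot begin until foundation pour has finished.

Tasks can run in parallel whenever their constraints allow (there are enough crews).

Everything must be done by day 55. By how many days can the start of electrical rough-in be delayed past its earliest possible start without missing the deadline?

11

Excavation has no prerequisites, so it starts at day 0 and finishes at day 7.
After excavation (finishes day 7), roofing can start at day 7 and finishes at day 16.
Electrical rough-in cannot start until roofing (finishes day 16); excavation (finishes day 7, plus 2-day gap → day 9). The controlling bound is day 16, so electrical rough-in finishes at 16 + 10 = day 26.

Working backward from the deadline:
To finish by day 55, painting (duration 7) must start no later than day 48.
Insulation feeds into painting (must start by day 48); so insulation must finish by day 48 and therefore start by day 37.
Since insulation (must start by day 37) depends on it, electrical rough-in must finish by day 37. Backing off its 10-day duration gives a latest start of day 27.
So electrical rough-in can start as early as day 16 and as late as day 27, giving 27 − 16 = 11 days of slack.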